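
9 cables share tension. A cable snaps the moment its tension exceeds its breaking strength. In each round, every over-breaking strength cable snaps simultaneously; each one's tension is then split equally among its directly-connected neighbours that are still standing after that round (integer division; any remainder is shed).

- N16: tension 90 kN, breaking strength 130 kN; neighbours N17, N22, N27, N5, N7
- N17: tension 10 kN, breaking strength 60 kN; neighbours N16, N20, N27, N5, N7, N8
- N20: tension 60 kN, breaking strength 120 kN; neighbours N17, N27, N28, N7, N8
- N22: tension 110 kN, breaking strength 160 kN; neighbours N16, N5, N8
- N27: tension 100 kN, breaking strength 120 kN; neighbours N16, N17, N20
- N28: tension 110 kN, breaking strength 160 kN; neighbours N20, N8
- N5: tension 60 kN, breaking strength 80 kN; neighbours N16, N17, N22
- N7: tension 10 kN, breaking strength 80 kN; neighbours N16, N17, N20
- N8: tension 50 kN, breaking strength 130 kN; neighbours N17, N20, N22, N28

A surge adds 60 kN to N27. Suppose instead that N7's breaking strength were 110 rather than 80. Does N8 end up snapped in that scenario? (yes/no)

yes

With N7's breaking strength at 110:
Round 1 — N27 at 160 > 120. N27 snaps.
  N27 sheds 160 kN to N16, N17, N20: 53 each (1 lost).
    N16: 90+53 = 143 > 130
    N17: 10+53 = 63 > 60
    N20: 60+53 = 113 ≤ 120
Round 2 — N16, N17 snap.
  N16 sheds 143 kN to N22, N5, N7: 47 each (2 lost).
    N22: 110+47 = 157 ≤ 160
    N5: 60+47 = 107 > 80
    N7: 10+47 = 57 ≤ 110
  N17 sheds 63 kN to N20, N5, N7, N8: 15 each (3 lost).
    N20: 113+15 = 128 > 120
    N5: 107+15 = 122 > 80
    N7: 57+15 = 72 ≤ 110
    N8: 50+15 = 65 ≤ 130
Round 3 — N20, N5 snap.
  N20 sheds 128 kN to N28, N7, N8: 42 each (2 lost).
    N28: 110+42 = 152 ≤ 160
    N7: 72+42 = 114 > 110
    N8: 65+42 = 107 ≤ 130
  N5 sheds 122 kN to N22: 122 each.
    N22: 157+122 = 279 > 160
Round 4 — N22, N7 snap.
  N22 sheds 279 kN to N8: 279 each.
    N8: 107+279 = 386 > 130
  N7 sheds 114 kN: no online neighbours, lost.
Round 5 — N8 snaps.
  N8 sheds 386 kN to N28: 386 each.
    N28: 152+386 = 538 > 160
Round 6 — N28 snaps.
  N28 sheds 538 kN: no online neighbours, lost.
No further breaks.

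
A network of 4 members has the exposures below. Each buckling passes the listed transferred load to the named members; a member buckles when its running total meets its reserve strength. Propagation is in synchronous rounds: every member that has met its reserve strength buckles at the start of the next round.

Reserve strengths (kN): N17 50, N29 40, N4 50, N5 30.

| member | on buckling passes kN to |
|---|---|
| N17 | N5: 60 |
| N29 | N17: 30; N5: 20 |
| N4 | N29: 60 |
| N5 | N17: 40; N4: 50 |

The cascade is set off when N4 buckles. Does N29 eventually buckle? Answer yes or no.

yes

Round 1 — N4 buckles (initial).
  N29: +60 → 60 ≥ 40
Round 2 — N29 buckles.
  N17: +30 → 30 < 50
  N5: +20 → 20 < 30
No further bucklings.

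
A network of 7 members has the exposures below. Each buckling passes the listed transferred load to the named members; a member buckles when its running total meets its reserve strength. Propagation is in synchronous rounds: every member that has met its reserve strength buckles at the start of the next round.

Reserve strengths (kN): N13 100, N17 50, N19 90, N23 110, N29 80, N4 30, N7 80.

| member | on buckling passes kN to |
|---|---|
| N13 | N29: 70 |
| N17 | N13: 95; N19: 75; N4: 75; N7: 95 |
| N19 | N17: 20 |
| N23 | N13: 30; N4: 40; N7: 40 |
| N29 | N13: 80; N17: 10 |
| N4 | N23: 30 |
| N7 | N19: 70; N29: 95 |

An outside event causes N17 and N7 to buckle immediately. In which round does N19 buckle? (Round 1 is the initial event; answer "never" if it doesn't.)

2

Round 1 — N17, N7 buckle (initial).
  N13: +95 → 95 < 100
  N19: +75+70 → 145 ≥ 90
  N29: +95 → 95 ≥ 80
  N4: +75 → 75 ≥ 30
Round 2 — N19, N29, N4 buckle.
  N13: +80 → 175 ≥ 100
  N23: +30 → 30 < 110
Round 3 — N13 buckles.
No further bucklings.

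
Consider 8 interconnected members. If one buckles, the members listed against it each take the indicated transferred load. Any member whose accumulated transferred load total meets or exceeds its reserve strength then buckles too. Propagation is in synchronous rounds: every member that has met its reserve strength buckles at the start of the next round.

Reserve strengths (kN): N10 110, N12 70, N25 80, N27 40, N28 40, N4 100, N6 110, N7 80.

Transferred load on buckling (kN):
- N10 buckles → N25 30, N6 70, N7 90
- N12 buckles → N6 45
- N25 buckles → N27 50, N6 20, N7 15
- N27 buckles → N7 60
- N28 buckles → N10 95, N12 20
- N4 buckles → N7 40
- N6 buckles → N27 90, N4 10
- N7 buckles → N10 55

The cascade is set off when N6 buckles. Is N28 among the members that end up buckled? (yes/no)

no

Round 1 — N6 buckles (initial).
  N27: +90 → 90 ≥ 40
  N4: +10 → 10 < 100
Round 2 — N27 buckles.
  N7: +60 → 60 < 80
No further bucklings.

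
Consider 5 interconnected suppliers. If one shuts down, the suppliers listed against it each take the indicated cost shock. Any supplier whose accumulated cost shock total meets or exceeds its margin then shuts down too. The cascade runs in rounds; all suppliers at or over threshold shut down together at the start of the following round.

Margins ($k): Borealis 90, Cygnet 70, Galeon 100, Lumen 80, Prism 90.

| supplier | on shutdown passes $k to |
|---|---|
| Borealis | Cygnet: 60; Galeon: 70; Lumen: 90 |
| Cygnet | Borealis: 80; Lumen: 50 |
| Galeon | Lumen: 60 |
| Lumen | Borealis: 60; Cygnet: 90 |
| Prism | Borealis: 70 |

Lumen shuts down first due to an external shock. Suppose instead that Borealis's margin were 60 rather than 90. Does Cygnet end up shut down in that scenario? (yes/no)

With Borealis's margin at 60:
Round 1 — Lumen shuts down (initial).
  Borealis: +60 → 60 ≥ 60
  Cygnet: +90 → 90 ≥ 70
Round 2 — Borealis, Cygnet shut down.
  Galeon: +70 → 70 < 100
No further shutdowns.

yes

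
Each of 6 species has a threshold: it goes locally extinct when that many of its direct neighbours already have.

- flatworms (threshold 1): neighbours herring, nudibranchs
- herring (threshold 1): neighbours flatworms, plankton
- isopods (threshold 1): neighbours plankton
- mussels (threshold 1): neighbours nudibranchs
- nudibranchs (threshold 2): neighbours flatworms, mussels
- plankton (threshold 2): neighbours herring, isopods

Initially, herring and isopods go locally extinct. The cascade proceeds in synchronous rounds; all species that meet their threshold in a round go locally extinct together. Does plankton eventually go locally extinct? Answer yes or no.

Round 1 — herring, isopods go locally extinct (initial).
Round 2 — checking thresholds:
  flatworms: 1 of 2 neighbours ≥ 1, goes locally extinct.
  plankton: 2 of 2 neighbours ≥ 2, goes locally extinct.
Round 3 — no new extinctions; cascade stops.

yes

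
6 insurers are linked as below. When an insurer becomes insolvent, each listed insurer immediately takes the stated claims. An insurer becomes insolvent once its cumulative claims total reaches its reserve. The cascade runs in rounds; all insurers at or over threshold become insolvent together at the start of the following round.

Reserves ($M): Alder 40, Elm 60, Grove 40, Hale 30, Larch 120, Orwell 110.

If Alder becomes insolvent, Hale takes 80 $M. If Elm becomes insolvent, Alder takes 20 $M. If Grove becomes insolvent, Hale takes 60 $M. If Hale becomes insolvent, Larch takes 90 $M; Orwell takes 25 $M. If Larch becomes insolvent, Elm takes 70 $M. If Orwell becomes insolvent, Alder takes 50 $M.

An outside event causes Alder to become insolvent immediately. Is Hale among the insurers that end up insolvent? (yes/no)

Round 1 — Alder becomes insolvent (initial).
  Hale: +80 → 80 ≥ 30
Round 2 — Hale becomes insolvent.
  Larch: +90 → 90 < 120
  Orwell: +25 → 25 < 110
No further insolvencies.

yes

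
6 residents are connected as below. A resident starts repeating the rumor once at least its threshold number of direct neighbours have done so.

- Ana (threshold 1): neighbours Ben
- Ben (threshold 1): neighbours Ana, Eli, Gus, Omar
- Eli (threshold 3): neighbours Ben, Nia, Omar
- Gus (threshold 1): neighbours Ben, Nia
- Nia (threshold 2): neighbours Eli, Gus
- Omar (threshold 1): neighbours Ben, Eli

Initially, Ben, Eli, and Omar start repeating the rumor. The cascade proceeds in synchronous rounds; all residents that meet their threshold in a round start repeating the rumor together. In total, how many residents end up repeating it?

6

Round 1 — Ben, Eli, Omar start repeating the rumor (initial).
Round 2 — checking thresholds:
  Ana: 1 of 1 neighbours ≥ 1, starts repeating the rumor.
  Gus: 1 of 2 neighbours ≥ 1, starts repeating the rumor.
  Nia: 1 of 2 neighbours < 2, below threshold.
Round 3 — checking thresholds:
  Nia: 2 of 2 neighbours ≥ 2, starts repeating the rumor.
Round 4 — no new spreads; cascade stops.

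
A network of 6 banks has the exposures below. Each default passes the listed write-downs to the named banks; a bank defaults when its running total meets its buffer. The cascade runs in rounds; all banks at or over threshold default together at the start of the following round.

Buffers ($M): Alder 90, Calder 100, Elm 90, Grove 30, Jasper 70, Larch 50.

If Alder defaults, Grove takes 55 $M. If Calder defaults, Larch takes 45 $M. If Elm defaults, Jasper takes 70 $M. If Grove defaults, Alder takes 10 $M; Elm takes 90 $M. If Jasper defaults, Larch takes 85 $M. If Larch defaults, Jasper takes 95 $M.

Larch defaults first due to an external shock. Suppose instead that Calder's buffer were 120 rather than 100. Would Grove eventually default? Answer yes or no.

no

With Calder's buffer at 120:
Round 1 — Larch defaults (initial).
  Jasper: +95 → 95 ≥ 70
Round 2 — Jasper defaults.
No further defaults.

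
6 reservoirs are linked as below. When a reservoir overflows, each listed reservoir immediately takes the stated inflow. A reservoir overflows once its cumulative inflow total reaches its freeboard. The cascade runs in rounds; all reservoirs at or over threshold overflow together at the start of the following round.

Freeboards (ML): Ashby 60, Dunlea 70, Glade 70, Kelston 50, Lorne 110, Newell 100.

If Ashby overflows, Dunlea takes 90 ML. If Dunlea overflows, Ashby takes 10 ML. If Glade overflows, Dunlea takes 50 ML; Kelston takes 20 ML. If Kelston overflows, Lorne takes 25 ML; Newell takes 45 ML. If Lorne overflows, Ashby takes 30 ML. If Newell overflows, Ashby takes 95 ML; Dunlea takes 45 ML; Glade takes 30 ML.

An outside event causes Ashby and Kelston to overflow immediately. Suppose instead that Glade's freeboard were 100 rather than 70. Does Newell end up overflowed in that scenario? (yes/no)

With Glade's freeboard at 100:
Round 1 — Ashby, Kelston overflow (initial).
  Dunlea: +90 → 90 ≥ 70
  Lorne: +25 → 25 < 110
  Newell: +45 → 45 < 100
Round 2 — Dunlea overflows.
No further overflows.

no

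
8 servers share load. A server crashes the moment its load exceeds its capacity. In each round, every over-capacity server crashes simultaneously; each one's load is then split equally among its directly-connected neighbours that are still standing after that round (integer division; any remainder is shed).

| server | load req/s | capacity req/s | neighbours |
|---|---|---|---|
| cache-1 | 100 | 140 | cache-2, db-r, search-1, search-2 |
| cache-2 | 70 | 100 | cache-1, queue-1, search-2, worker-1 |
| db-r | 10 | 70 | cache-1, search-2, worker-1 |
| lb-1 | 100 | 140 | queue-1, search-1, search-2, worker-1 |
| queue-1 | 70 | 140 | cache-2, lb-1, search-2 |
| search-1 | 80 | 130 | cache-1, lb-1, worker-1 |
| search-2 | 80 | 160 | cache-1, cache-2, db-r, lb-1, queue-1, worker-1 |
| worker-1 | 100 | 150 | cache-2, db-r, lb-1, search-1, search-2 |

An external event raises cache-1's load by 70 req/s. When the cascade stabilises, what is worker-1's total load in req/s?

137

Round 1 — cache-1 at 170 > 140. cache-1 crashes.
  cache-1 sheds 170 req/s to cache-2, db-r, search-1, search-2: 42 each (2 lost).
    cache-2: 70+42 = 112 > 100
    db-r: 10+42 = 52 ≤ 70
    search-1: 80+42 = 122 ≤ 130
    search-2: 80+42 = 122 ≤ 160
Round 2 — cache-2 crashes.
  cache-2 sheds 112 req/s to queue-1, search-2, worker-1: 37 each (1 lost).
    queue-1: 70+37 = 107 ≤ 140
    search-2: 122+37 = 159 ≤ 160
    worker-1: 100+37 = 137 ≤ 150
No further crashes.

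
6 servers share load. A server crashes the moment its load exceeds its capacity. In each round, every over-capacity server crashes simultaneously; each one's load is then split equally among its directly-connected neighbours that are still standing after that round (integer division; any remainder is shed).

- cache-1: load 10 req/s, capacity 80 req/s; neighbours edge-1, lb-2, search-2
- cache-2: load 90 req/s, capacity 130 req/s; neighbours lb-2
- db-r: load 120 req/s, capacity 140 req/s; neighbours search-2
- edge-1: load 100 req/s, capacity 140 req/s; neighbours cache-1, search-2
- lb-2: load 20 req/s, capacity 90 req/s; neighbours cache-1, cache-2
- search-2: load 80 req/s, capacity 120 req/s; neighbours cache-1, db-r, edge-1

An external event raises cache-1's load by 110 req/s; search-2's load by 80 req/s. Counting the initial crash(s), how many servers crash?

4

Round 1 — cache-1 at 120 > 80; search-2 at 160 > 120. cache-1, search-2 crash.
  cache-1 sheds 120 req/s to edge-1, lb-2: 60 each.
    edge-1: 100+60 = 160 > 140
    lb-2: 20+60 = 80 ≤ 90
  search-2 sheds 160 req/s to db-r, edge-1: 80 each.
    db-r: 120+80 = 200 > 140
    edge-1: 160+80 = 240 > 140
Round 2 — db-r, edge-1 crash.
  db-r sheds 200 req/s: no online neighbours, lost.
  edge-1 sheds 240 req/s: no online neighbours, lost.
No further crashes.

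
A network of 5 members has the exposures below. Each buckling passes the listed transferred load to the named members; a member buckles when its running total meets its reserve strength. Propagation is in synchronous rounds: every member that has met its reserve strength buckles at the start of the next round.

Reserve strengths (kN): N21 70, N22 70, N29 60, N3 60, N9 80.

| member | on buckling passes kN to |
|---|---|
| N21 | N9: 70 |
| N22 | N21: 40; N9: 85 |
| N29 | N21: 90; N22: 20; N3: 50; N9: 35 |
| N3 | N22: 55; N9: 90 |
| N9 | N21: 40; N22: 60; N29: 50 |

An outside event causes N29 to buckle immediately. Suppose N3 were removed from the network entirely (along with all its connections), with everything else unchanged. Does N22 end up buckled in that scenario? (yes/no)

yes

With N3 removed:
Round 1 — N29 buckles (initial).
  N21: +90 → 90 ≥ 70
  N22: +20 → 20 < 70
  N9: +35 → 35 < 80
Round 2 — N21 buckles.
  N9: +70 → 105 ≥ 80
Round 3 — N9 buckles.
  N22: +60 → 80 ≥ 70
Round 4 — N22 buckles.
No further bucklings.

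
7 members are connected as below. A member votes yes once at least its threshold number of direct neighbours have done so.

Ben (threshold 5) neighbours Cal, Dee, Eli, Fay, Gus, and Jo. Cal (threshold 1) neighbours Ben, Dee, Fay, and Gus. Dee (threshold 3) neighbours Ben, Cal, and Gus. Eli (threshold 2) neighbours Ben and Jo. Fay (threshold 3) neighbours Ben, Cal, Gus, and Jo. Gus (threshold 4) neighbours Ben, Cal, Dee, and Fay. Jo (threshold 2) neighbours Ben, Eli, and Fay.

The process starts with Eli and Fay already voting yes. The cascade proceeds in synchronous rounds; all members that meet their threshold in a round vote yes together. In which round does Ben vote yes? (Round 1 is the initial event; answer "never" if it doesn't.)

Round 1 — Eli, Fay vote yes (initial).
Round 2 — checking thresholds:
  Ben: 2 of 6 neighbours < 5, not yet.
  Cal: 1 of 4 neighbours ≥ 1, votes yes.
  Gus: 1 of 4 neighbours < 4, not yet.
  Jo: 2 of 3 neighbours ≥ 2, votes yes.
Round 3 — no new yes votes; cascade stops.

never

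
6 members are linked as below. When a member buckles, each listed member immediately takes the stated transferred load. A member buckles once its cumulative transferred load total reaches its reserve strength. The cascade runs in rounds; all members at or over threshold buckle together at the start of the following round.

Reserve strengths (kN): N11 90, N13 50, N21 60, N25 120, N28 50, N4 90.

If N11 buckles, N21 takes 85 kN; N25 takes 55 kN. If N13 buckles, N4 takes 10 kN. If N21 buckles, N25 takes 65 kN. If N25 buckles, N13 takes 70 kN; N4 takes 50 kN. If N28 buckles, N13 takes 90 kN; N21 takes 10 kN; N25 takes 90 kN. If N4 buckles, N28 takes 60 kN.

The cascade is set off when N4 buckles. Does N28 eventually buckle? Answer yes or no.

Round 1 — N4 buckles (initial).
  N28: +60 → 60 ≥ 50
Round 2 — N28 buckles.
  N13: +90 → 90 ≥ 50
  N21: +10 → 10 < 60
  N25: +90 → 90 < 120
Round 3 — N13 buckles.
No further bucklings.

yes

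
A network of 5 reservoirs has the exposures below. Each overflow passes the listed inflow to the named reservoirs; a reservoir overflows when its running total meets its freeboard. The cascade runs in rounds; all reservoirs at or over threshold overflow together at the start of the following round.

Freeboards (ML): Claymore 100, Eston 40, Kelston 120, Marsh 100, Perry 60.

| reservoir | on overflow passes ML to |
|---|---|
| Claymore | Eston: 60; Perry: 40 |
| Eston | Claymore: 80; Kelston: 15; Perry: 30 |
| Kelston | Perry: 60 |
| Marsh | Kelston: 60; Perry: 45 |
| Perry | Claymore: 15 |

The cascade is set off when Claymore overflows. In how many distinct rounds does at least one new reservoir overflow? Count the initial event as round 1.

Round 1 — Claymore overflows (initial).
  Eston: +60 → 60 ≥ 40
  Perry: +40 → 40 < 60
Round 2 — Eston overflows.
  Kelston: +15 → 15 < 120
  Perry: +30 → 70 ≥ 60
Round 3 — Perry overflows.
No further overflows.

3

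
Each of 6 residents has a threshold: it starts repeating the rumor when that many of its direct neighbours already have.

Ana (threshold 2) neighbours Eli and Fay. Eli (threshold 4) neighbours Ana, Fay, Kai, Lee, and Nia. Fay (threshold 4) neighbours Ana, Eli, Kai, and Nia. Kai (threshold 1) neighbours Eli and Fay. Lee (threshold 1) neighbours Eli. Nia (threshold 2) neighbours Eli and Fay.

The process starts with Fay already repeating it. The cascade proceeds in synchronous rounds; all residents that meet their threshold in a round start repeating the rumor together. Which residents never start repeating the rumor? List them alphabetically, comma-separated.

Ana, Eli, Lee, Nia

Round 1 — Fay starts repeating the rumor (initial).
Round 2 — checking thresholds:
  Ana: 1 of 2 neighbours < 2, not yet.
  Eli: 1 of 5 neighbours < 4, not yet.
  Kai: 1 of 2 neighbours ≥ 1, starts repeating the rumor.
  Nia: 1 of 2 neighbours < 2, not yet.
Round 3 — no new spreads; cascade stops.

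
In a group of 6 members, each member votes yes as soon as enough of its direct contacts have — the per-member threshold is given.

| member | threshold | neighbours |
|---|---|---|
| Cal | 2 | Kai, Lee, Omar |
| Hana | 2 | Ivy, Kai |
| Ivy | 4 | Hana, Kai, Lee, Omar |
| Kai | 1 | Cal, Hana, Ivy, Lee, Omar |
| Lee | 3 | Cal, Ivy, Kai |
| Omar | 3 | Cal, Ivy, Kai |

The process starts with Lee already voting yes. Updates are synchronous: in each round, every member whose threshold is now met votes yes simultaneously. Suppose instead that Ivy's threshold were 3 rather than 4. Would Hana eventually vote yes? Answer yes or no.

no

With Ivy's threshold at 3:
Round 1 — Lee votes yes (initial).
Round 2 — checking thresholds:
  Cal: 1 of 3 neighbours < 2, below threshold.
  Ivy: 1 of 4 neighbours < 3, below threshold.
  Kai: 1 of 5 neighbours ≥ 1, votes yes.
Round 3 — checking thresholds:
  Cal: 2 of 3 neighbours ≥ 2, votes yes.
  Hana: 1 of 2 neighbours < 2, below threshold.
  Ivy: 2 of 4 neighbours < 3, below threshold.
  Omar: 1 of 3 neighbours < 3, below threshold.
Round 4 — no new yes votes; cascade stops.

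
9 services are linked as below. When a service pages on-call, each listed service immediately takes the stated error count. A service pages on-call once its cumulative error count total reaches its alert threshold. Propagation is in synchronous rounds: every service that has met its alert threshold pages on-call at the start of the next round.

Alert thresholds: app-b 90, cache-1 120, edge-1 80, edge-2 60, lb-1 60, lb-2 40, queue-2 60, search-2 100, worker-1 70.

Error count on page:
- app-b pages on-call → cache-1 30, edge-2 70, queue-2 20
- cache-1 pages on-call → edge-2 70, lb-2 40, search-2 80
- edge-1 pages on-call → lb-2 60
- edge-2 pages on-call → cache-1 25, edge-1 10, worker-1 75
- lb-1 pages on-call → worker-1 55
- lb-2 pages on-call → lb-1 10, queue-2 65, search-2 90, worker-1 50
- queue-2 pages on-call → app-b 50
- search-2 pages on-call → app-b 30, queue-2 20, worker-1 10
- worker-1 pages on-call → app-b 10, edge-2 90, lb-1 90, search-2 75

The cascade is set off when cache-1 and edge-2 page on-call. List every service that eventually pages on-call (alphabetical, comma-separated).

Round 1 — cache-1, edge-2 page on-call (initial).
  edge-1: +10 → 10 < 80
  lb-2: +40 → 40 ≥ 40
  search-2: +80 → 80 < 100
  worker-1: +75 → 75 ≥ 70
Round 2 — lb-2, worker-1 page on-call.
  app-b: +10 → 10 < 90
  lb-1: +10+90 → 100 ≥ 60
  queue-2: +65 → 65 ≥ 60
  search-2: +90+75 → 245 ≥ 100
Round 3 — lb-1, queue-2, search-2 page on-call.
  app-b: +50+30 → 90 ≥ 90
Round 4 — app-b pages on-call.
No further pages.

app-b, cache-1, edge-2, lb-1, lb-2, queue-2, search-2, worker-1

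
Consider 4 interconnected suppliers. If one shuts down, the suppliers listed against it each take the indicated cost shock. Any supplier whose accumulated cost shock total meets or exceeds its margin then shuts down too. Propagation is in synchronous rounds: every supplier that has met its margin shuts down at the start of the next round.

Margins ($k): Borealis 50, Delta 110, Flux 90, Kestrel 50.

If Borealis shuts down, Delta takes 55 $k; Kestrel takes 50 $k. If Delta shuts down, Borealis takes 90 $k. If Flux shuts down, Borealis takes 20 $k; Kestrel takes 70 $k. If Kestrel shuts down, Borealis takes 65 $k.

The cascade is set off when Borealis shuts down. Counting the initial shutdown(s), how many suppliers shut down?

Round 1 — Borealis shuts down (initial).
  Delta: +55 → 55 < 110
  Kestrel: +50 → 50 ≥ 50
Round 2 — Kestrel shuts down.
No further shutdowns.

2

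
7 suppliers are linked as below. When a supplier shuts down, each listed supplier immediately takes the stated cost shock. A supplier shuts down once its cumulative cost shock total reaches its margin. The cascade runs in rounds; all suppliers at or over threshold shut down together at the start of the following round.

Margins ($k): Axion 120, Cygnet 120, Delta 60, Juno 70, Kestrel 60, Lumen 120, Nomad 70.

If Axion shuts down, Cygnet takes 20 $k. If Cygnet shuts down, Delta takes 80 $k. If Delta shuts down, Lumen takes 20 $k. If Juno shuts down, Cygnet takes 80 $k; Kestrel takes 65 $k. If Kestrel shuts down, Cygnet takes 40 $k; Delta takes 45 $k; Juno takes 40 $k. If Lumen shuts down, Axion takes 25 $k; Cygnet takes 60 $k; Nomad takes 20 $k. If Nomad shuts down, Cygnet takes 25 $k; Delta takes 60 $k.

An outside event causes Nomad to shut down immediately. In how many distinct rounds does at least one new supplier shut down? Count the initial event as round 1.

Round 1 — Nomad shuts down (initial).
  Cygnet: +25 → 25 < 120
  Delta: +60 → 60 ≥ 60
Round 2 — Delta shuts down.
  Lumen: +20 → 20 < 120
No further shutdowns.

2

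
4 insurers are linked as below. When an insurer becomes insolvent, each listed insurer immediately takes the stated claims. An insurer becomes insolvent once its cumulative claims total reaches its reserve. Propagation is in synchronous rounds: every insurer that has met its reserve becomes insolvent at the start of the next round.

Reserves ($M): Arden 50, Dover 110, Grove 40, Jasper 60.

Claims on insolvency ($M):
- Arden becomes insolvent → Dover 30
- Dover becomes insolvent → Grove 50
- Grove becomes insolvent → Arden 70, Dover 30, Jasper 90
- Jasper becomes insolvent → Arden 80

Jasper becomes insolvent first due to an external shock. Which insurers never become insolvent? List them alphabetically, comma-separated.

Dover, Grove

Round 1 — Jasper becomes insolvent (initial).
  Arden: +80 → 80 ≥ 50
Round 2 — Arden becomes insolvent.
  Dover: +30 → 30 < 110
No further insolvencies.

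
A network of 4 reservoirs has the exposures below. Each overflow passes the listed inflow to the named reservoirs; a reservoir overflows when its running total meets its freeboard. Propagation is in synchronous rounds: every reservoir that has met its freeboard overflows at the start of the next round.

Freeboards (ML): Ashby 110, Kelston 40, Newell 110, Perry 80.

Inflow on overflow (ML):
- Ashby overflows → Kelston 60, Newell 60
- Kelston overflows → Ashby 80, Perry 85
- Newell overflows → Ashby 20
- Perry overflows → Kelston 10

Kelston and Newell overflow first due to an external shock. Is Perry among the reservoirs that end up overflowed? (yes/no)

Round 1 — Kelston, Newell overflow (initial).
  Ashby: +80+20 → 100 < 110
  Perry: +85 → 85 ≥ 80
Round 2 — Perry overflows.
No further overflows.

yes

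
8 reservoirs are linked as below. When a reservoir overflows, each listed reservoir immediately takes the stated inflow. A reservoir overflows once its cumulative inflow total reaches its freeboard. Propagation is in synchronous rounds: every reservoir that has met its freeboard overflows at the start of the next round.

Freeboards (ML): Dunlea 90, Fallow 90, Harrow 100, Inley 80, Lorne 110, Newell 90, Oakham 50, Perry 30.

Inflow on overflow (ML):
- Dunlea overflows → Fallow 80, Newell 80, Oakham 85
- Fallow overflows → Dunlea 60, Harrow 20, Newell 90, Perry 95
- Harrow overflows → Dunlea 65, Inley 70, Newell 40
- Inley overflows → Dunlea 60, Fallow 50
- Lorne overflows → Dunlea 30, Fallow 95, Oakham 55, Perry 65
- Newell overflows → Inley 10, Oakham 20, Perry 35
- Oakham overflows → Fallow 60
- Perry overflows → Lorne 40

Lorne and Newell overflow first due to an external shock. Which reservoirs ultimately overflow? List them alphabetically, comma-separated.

Round 1 — Lorne, Newell overflow (initial).
  Dunlea: +30 → 30 < 90
  Fallow: +95 → 95 ≥ 90
  Inley: +10 → 10 < 80
  Oakham: +55+20 → 75 ≥ 50
  Perry: +65+35 → 100 ≥ 30
Round 2 — Fallow, Oakham, Perry overflow.
  Dunlea: +60 → 90 ≥ 90
  Harrow: +20 → 20 < 100
Round 3 — Dunlea overflows.
No further overflows.

Dunlea, Fallow, Lorne, Newell, Oakham, Perry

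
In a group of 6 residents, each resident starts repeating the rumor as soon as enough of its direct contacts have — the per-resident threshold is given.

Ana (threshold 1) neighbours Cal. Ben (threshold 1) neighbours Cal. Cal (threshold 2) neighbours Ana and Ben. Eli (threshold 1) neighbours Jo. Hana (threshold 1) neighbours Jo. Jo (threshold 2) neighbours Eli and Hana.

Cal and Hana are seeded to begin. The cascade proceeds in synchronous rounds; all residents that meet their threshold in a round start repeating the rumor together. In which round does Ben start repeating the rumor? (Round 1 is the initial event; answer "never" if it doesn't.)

Round 1 — Cal, Hana start repeating the rumor (initial).
Round 2 — checking thresholds:
  Ana: 1 of 1 neighbours ≥ 1, starts repeating the rumor.
  Ben: 1 of 1 neighbours ≥ 1, starts repeating the rumor.
  Jo: 1 of 2 neighbours < 2, holds.
Round 3 — no new spreads; cascade stops.

2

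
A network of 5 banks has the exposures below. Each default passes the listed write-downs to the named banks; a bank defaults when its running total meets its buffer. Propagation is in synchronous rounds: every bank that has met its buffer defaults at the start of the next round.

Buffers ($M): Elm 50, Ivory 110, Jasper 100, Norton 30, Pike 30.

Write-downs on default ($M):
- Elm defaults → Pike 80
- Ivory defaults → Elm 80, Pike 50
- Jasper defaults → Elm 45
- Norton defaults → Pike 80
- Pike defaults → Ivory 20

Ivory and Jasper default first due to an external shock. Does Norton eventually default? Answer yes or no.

Round 1 — Ivory, Jasper default (initial).
  Elm: +80+45 → 125 ≥ 50
  Pike: +50 → 50 ≥ 30
Round 2 — Elm, Pike default.
No further defaults.

no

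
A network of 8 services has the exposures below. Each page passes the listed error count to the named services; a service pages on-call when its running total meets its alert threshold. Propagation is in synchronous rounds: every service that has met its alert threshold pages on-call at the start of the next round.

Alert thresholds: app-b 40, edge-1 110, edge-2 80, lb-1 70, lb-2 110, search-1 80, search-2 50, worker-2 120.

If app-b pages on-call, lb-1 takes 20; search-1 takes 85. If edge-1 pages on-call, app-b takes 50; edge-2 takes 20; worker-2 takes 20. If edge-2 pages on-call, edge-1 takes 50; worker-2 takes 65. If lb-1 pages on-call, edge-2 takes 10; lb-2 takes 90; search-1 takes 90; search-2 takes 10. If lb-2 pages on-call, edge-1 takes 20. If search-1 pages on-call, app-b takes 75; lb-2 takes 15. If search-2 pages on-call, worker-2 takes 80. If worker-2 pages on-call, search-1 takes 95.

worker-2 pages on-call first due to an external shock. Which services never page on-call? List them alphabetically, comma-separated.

edge-1, edge-2, lb-1, lb-2, search-2

Round 1 — worker-2 pages on-call (initial).
  search-1: +95 → 95 ≥ 80
Round 2 — search-1 pages on-call.
  app-b: +75 → 75 ≥ 40
  lb-2: +15 → 15 < 110
Round 3 — app-b pages on-call.
  lb-1: +20 → 20 < 70
No further pages.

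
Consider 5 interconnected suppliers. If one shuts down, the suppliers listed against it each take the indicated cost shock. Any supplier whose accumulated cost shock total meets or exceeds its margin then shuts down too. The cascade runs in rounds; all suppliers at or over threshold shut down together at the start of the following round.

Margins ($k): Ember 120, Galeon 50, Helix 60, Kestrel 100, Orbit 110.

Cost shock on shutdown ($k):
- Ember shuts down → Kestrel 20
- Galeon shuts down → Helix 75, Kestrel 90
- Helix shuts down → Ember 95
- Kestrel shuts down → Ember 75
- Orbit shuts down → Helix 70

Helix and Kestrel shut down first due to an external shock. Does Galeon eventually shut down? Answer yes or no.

Round 1 — Helix, Kestrel shut down (initial).
  Ember: +95+75 → 170 ≥ 120
Round 2 — Ember shuts down.
No further shutdowns.

no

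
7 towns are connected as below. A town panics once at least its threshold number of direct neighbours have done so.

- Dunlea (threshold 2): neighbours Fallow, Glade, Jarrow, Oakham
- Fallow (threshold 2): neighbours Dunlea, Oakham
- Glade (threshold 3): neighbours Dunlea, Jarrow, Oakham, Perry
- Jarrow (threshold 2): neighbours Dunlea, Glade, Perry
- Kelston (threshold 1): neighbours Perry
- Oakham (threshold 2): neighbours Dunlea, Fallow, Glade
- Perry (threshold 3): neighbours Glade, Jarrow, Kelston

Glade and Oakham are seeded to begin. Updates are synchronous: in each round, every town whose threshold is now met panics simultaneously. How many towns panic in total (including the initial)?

5

Round 1 — Glade, Oakham panic (initial).
Round 2 — checking thresholds:
  Dunlea: 2 of 4 neighbours ≥ 2, panics.
  Fallow: 1 of 2 neighbours < 2, below threshold.
  Jarrow: 1 of 3 neighbours < 2, below threshold.
  Perry: 1 of 3 neighbours < 3, below threshold.
Round 3 — checking thresholds:
  Fallow: 2 of 2 neighbours ≥ 2, panics.
  Jarrow: 2 of 3 neighbours ≥ 2, panics.
  Perry: 1 of 3 neighbours < 3, below threshold.
Round 4 — no new panics; cascade stops.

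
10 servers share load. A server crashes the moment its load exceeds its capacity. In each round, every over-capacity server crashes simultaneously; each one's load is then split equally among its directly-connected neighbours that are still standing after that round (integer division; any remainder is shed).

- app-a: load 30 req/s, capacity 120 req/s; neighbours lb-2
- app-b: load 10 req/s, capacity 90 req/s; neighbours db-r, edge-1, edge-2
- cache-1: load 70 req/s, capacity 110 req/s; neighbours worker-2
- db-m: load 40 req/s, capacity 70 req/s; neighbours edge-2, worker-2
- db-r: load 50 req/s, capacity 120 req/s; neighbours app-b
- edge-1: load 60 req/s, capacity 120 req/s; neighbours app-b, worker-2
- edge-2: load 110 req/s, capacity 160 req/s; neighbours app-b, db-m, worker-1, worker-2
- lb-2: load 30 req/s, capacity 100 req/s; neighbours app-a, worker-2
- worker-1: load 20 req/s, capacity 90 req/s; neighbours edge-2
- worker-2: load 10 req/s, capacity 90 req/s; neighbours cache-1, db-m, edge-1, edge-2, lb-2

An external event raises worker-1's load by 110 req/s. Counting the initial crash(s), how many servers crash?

8

Round 1 — worker-1 at 130 > 90. worker-1 crashes.
  worker-1 sheds 130 req/s to edge-2: 130 each.
    edge-2: 110+130 = 240 > 160
Round 2 — edge-2 crashes.
  edge-2 sheds 240 req/s to app-b, db-m, worker-2: 80 each.
    app-b: 10+80 = 90 ≤ 90
    db-m: 40+80 = 120 > 70
    worker-2: 10+80 = 90 ≤ 90
Round 3 — db-m crashes.
  db-m sheds 120 req/s to worker-2: 120 each.
    worker-2: 90+120 = 210 > 90
Round 4 — worker-2 crashes.
  worker-2 sheds 210 req/s to cache-1, edge-1, lb-2: 70 each.
    cache-1: 70+70 = 140 > 110
    edge-1: 60+70 = 130 > 120
    lb-2: 30+70 = 100 ≤ 100
Round 5 — cache-1, edge-1 crash.
  cache-1 sheds 140 req/s: no online neighbours, lost.
  edge-1 sheds 130 req/s to app-b: 130 each.
    app-b: 90+130 = 220 > 90
Round 6 — app-b crashes.
  app-b sheds 220 req/s to db-r: 220 each.
    db-r: 50+220 = 270 > 120
Round 7 — db-r crashes.
  db-r sheds 270 req/s: no online neighbours, lost.
No further crashes.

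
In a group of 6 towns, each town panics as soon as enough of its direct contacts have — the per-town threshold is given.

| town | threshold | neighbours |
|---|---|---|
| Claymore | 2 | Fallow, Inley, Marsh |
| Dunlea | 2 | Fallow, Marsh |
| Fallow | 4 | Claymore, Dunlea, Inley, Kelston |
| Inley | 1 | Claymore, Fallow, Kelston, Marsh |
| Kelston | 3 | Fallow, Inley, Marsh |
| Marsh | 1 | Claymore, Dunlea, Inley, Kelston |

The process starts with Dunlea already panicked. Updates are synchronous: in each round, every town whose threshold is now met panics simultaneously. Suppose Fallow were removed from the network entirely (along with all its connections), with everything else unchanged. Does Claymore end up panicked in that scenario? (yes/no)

yes

With Fallow removed:
Round 1 — Dunlea panics (initial).
Round 2 — checking thresholds:
  Marsh: 1 of 4 neighbours ≥ 1, panics.
Round 3 — checking thresholds:
  Claymore: 1 of 2 neighbours < 2, holds.
  Inley: 1 of 3 neighbours ≥ 1, panics.
  Kelston: 1 of 2 neighbours < 3, holds.
Round 4 — checking thresholds:
  Claymore: 2 of 2 neighbours ≥ 2, panics.
  Kelston: 2 of 2 neighbours < 3, holds.
Round 5 — no new panics; cascade stops.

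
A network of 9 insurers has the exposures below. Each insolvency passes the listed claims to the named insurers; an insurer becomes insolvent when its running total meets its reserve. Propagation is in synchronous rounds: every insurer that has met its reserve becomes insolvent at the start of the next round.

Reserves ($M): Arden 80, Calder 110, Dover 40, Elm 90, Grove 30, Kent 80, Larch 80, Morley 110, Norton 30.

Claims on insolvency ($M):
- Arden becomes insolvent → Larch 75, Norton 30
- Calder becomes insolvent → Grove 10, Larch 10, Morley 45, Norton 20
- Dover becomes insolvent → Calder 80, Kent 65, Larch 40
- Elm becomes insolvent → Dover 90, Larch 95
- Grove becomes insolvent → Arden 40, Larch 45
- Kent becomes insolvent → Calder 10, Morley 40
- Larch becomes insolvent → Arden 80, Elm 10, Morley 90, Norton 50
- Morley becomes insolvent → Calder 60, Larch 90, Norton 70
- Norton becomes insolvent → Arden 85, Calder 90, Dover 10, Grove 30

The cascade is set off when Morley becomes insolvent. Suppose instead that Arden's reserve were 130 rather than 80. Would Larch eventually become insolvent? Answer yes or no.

yes

With Arden's reserve at 130:
Round 1 — Morley becomes insolvent (initial).
  Calder: +60 → 60 < 110
  Larch: +90 → 90 ≥ 80
  Norton: +70 → 70 ≥ 30
Round 2 — Larch, Norton become insolvent.
  Arden: +80+85 → 165 ≥ 130
  Calder: +90 → 150 ≥ 110
  Dover: +10 → 10 < 40
  Elm: +10 → 10 < 90
  Grove: +30 → 30 ≥ 30
Round 3 — Arden, Calder, Grove become insolvent.
No further insolvencies.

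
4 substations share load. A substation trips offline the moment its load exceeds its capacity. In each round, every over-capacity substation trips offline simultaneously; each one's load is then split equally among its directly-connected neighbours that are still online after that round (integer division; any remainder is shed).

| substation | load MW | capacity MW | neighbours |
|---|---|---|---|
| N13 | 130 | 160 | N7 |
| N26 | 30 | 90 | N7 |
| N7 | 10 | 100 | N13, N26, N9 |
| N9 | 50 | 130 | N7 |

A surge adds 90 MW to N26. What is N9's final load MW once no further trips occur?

Round 1 — N26 at 120 > 90. N26 trips offline.
  N26 sheds 120 MW to N7: 120 each.
    N7: 10+120 = 130 > 100
Round 2 — N7 trips offline.
  N7 sheds 130 MW to N13, N9: 65 each.
    N13: 130+65 = 195 > 160
    N9: 50+65 = 115 ≤ 130
Round 3 — N13 trips offline.
  N13 sheds 195 MW: no online neighbours, lost.
No further trips.

115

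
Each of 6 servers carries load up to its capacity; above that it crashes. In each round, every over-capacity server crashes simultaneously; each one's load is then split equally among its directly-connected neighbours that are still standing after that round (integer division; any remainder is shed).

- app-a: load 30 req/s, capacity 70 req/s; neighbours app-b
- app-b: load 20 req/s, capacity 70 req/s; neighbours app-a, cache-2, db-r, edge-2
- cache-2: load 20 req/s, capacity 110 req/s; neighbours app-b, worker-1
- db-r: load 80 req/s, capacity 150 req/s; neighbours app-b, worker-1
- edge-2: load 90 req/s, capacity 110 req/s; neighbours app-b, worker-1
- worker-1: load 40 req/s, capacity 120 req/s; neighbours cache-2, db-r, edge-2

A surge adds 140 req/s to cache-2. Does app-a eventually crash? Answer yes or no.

no

Round 1 — cache-2 at 160 > 110. cache-2 crashes.
  cache-2 sheds 160 req/s to app-b, worker-1: 80 each.
    app-b: 20+80 = 100 > 70
    worker-1: 40+80 = 120 ≤ 120
Round 2 — app-b crashes.
  app-b sheds 100 req/s to app-a, db-r, edge-2: 33 each (1 lost).
    app-a: 30+33 = 63 ≤ 70
    db-r: 80+33 = 113 ≤ 150
    edge-2: 90+33 = 123 > 110
Round 3 — edge-2 crashes.
  edge-2 sheds 123 req/s to worker-1: 123 each.
    worker-1: 120+123 = 243 > 120
Round 4 — worker-1 crashes.
  worker-1 sheds 243 req/s to db-r: 243 each.
    db-r: 113+243 = 356 > 150
Round 5 — db-r crashes.
  db-r sheds 356 req/s: no online neighbours, lost.
No further crashes.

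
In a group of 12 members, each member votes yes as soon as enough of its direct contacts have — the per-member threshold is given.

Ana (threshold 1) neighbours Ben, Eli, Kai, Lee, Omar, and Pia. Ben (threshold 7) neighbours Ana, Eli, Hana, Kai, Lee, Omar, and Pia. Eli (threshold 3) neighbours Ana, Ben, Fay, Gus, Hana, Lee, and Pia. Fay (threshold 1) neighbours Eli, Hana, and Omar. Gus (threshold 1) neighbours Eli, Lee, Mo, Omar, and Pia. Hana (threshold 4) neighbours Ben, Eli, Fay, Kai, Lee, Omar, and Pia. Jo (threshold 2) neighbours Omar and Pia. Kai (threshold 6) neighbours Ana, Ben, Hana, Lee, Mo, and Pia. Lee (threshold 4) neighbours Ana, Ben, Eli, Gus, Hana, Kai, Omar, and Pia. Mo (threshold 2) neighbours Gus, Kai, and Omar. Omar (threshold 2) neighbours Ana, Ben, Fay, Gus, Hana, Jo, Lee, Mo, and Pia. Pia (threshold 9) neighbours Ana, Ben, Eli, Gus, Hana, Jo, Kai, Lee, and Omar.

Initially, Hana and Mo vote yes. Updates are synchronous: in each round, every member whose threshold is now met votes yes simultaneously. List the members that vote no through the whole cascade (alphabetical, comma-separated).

Round 1 — Hana, Mo vote yes (initial).
Round 2 — checking thresholds:
  Ben: 1 of 7 neighbours < 7, below threshold.
  Eli: 1 of 7 neighbours < 3, below threshold.
  Fay: 1 of 3 neighbours ≥ 1, votes yes.
  Gus: 1 of 5 neighbours ≥ 1, votes yes.
  Kai: 2 of 6 neighbours < 6, below threshold.
  Lee: 1 of 8 neighbours < 4, below threshold.
  Omar: 2 of 9 neighbours ≥ 2, votes yes.
  Pia: 1 of 9 neighbours < 9, below threshold.
Round 3 — checking thresholds:
  Ana: 1 of 6 neighbours ≥ 1, votes yes.
  Ben: 2 of 7 neighbours < 7, below threshold.
  Eli: 3 of 7 neighbours ≥ 3, votes yes.
  Jo: 1 of 2 neighbours < 2, below threshold.
  Kai: 2 of 6 neighbours < 6, below threshold.
  Lee: 3 of 8 neighbours < 4, below threshold.
  Pia: 3 of 9 neighbours < 9, below threshold.
Round 4 — checking thresholds:
  Ben: 4 of 7 neighbours < 7, below threshold.
  Jo: 1 of 2 neighbours < 2, below threshold.
  Kai: 3 of 6 neighbours < 6, below threshold.
  Lee: 5 of 8 neighbours ≥ 4, votes yes.
  Pia: 5 of 9 neighbours < 9, below threshold.
Round 5 — no new yes votes; cascade stops.

Ben, Jo, Kai, Pia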